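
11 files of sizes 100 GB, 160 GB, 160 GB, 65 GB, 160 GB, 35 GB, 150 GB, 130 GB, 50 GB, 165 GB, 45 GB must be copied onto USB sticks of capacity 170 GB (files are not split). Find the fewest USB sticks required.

8

Total = 165 + 160 + 160 + 160 + 150 + 130 + 100 + 65 + 50 + 45 + 35 = 1220 GB.
Lower bound: ⌈1220/170⌉ = 8 USB sticks.
A packing using 8 USB sticks:
  USB stick 1: 165 = 165
  USB stick 2: 160 = 160
  USB stick 3: 160 = 160
  USB stick 4: 160 = 160
  USB stick 5: 150 = 150
  USB stick 6: 130 + 35 = 165
  USB stick 7: 100 + 65 = 165
  USB stick 8: 50 + 45 = 95
This matches the lower bound, so 8 is optimal.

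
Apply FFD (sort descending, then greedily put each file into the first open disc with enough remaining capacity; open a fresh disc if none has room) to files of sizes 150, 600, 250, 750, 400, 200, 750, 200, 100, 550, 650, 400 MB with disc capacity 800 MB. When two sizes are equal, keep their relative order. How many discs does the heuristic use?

7

Sorted descending: 750, 750, 650, 600, 550, 400, 400, 250, 200, 200, 150, 100.
  750 → disc 1 (new)  [load 750/800]
  750 → disc 2 (new)  [load 750/800]
  650 → disc 3 (new)  [load 650/800]
  600 → disc 4 (new)  [load 600/800]
  550 → disc 5 (new)  [load 550/800]
  400 → disc 6 (new)  [load 400/800]
  400 → disc 6  [load 800/800]
  250 → disc 5  [load 800/800]
  200 → disc 4  [load 800/800]
  200 → disc 7 (new)  [load 200/800]
  150 → disc 3  [load 800/800]
  100 → disc 7  [load 300/800]
7 discs opened.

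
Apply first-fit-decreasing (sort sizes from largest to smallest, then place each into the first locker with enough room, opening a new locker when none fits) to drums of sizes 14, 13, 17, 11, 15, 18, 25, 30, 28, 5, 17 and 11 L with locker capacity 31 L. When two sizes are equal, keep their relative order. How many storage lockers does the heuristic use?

7

Sorted descending: 30, 28, 25, 18, 17, 17, 15, 14, 13, 11, 11, 5.
  30 → locker 1 (new)  [load 30/31]
  28 → locker 2 (new)  [load 28/31]
  25 → locker 3 (new)  [load 25/31]
  18 → locker 4 (new)  [load 18/31]
  17 → locker 5 (new)  [load 17/31]
  17 → locker 6 (new)  [load 17/31]
  15 → locker 7 (new)  [load 15/31]
  14 → locker 5  [load 31/31]
  13 → locker 4  [load 31/31]
  11 → locker 6  [load 28/31]
  11 → locker 7  [load 26/31]
  5 → locker 3  [load 30/31]
7 storage lockers opened.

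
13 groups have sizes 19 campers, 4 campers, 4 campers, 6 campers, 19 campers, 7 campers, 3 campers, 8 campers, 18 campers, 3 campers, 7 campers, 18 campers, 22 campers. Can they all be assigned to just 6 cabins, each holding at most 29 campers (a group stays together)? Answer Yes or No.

Yes

A valid assignment using 5 cabins:
  cabin 1: 22 + 7 = 29
  cabin 2: 19 + 8 = 27
  cabin 3: 19 + 7 + 3 = 29
  cabin 4: 18 + 6 + 4 = 28
  cabin 5: 18 + 4 + 3 = 25
That uses only 5 ≤ 6, so 6 cabins are enough.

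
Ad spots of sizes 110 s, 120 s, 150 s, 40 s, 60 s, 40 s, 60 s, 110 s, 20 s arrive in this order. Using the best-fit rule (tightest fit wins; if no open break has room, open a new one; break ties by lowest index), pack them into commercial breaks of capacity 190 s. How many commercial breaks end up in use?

  110 → break 1 (new)  [load 110/190]
  120 → break 2 (new)  [load 120/190]
  150 → break 3 (new)  [load 150/190]
  40 → break 3  [load 190/190]
  60 → break 2  [load 180/190]
  40 → break 1  [load 150/190]
  60 → break 4 (new)  [load 60/190]
  110 → break 4  [load 170/190]
  20 → break 4  [load 190/190]
4 commercial breaks opened.

4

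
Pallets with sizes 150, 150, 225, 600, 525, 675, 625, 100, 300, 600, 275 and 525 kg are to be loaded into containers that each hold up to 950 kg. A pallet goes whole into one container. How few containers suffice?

6

Total = 675 + 625 + 600 + 600 + 525 + 525 + 300 + 275 + 225 + 150 + 150 + 100 = 4750 kg.
Lower bound: ⌈4750/950⌉ = 5 containers.
Also, 6 pallets each exceed 475 kg, and no two of those can share a container, so at least 6 containers are needed.
A packing using 6 containers:
  container 1: 675 + 275 = 950
  container 2: 625 + 300 = 925
  container 3: 600 + 225 + 100 = 925
  container 4: 600 + 150 + 150 = 900
  container 5: 525 = 525
  container 6: 525 = 525
This matches the lower bound, so 6 is optimal.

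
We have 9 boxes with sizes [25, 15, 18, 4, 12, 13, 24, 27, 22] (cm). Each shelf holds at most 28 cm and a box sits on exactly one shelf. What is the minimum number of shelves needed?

Total = 27 + 25 + 24 + 22 + 18 + 15 + 13 + 12 + 4 = 160 cm.
Lower bound: ⌈160/28⌉ = 6 shelves.
A packing using 7 shelves:
  shelf 1: 27 = 27
  shelf 2: 25 = 25
  shelf 3: 24 + 4 = 28
  shelf 4: 22 = 22
  shelf 5: 18 = 18
  shelf 6: 15 + 13 = 28
  shelf 7: 12 = 12
No arrangement into 6 shelves stays within capacity, so 7 is optimal.

7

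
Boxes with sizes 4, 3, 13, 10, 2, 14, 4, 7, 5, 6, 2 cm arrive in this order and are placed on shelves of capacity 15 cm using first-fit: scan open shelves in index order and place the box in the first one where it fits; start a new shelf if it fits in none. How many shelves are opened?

  4 → shelf 1 (new)  [load 4/15]
  3 → shelf 1  [load 7/15]
  13 → shelf 2 (new)  [load 13/15]
  10 → shelf 3 (new)  [load 10/15]
  2 → shelf 1  [load 9/15]
  14 → shelf 4 (new)  [load 14/15]
  4 → shelf 1  [load 13/15]
  7 → shelf 5 (new)  [load 7/15]
  5 → shelf 3  [load 15/15]
  6 → shelf 5  [load 13/15]
  2 → shelf 1  [load 15/15]
5 shelves opened.

5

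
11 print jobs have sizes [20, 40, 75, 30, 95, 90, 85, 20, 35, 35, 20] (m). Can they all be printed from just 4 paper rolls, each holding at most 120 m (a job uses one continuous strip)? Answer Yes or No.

No

Total = 545 m; ⌈545/120⌉ = 5.
At least 5 paper rolls are required, but only 4 are allowed.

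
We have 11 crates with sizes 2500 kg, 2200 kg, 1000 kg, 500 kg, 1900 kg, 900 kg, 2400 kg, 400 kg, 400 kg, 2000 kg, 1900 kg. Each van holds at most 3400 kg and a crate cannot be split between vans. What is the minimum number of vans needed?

6

Total = 2500 + 2400 + 2200 + 2000 + 1900 + 1900 + 1000 + 900 + 500 + 400 + 400 = 16100 kg.
Lower bound: ⌈16100/3400⌉ = 5 vans.
Also, 6 crates each exceed 1700 kg, and no two of those can share a van, so at least 6 vans are needed.
A packing using 6 vans:
  van 1: 2500 + 900 = 3400
  van 2: 2400 + 1000 = 3400
  van 3: 2200 + 500 + 400 = 3100
  van 4: 2000 + 400 = 2400
  van 5: 1900 = 1900
  van 6: 1900 = 1900
This matches the lower bound, so 6 is optimal.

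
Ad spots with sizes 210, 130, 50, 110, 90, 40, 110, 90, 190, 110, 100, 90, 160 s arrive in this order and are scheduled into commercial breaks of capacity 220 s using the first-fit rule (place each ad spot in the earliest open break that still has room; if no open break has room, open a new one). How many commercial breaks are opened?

8

  210 → break 1 (new)  [load 210/220]
  130 → break 2 (new)  [load 130/220]
  50 → break 2  [load 180/220]
  110 → break 3 (new)  [load 110/220]
  90 → break 3  [load 200/220]
  40 → break 2  [load 220/220]
  110 → break 4 (new)  [load 110/220]
  90 → break 4  [load 200/220]
  190 → break 5 (new)  [load 190/220]
  110 → break 6 (new)  [load 110/220]
  100 → break 6  [load 210/220]
  90 → break 7 (new)  [load 90/220]
  160 → break 8 (new)  [load 160/220]
8 commercial breaks opened.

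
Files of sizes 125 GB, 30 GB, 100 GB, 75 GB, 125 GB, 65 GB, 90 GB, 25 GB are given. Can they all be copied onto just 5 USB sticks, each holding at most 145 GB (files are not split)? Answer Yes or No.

Yes

A valid assignment using 5 USB sticks:
  USB stick 1: 125 = 125
  USB stick 2: 125 = 125
  USB stick 3: 100 + 30 = 130
  USB stick 4: 90 + 25 = 115
  USB stick 5: 75 + 65 = 140
Every load is within 145 GB, so 5 USB sticks suffice.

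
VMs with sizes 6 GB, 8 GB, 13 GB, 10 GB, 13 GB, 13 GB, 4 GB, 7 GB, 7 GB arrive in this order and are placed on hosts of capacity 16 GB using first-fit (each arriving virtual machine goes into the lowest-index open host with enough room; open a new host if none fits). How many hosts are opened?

  6 → host 1 (new)  [load 6/16]
  8 → host 1  [load 14/16]
  13 → host 2 (new)  [load 13/16]
  10 → host 3 (new)  [load 10/16]
  13 → host 4 (new)  [load 13/16]
  13 → host 5 (new)  [load 13/16]
  4 → host 3  [load 14/16]
  7 → host 6 (new)  [load 7/16]
  7 → host 6  [load 14/16]
6 hosts opened.

6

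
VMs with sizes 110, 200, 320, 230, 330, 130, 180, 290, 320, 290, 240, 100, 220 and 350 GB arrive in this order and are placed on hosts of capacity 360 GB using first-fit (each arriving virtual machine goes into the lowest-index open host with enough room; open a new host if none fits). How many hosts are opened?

11

  110 → host 1 (new)  [load 110/360]
  200 → host 1  [load 310/360]
  320 → host 2 (new)  [load 320/360]
  230 → host 3 (new)  [load 230/360]
  330 → host 4 (new)  [load 330/360]
  130 → host 3  [load 360/360]
  180 → host 5 (new)  [load 180/360]
  290 → host 6 (new)  [load 290/360]
  320 → host 7 (new)  [load 320/360]
  290 → host 8 (new)  [load 290/360]
  240 → host 9 (new)  [load 240/360]
  100 → host 5  [load 280/360]
  220 → host 10 (new)  [load 220/360]
  350 → host 11 (new)  [load 350/360]
11 hosts opened.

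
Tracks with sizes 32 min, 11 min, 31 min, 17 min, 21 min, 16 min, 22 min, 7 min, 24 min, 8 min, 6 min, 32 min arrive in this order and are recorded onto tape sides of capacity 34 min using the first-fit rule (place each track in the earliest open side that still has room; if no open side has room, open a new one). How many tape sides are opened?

  32 → side 1 (new)  [load 32/34]
  11 → side 2 (new)  [load 11/34]
  31 → side 3 (new)  [load 31/34]
  17 → side 2  [load 28/34]
  21 → side 4 (new)  [load 21/34]
  16 → side 5 (new)  [load 16/34]
  22 → side 6 (new)  [load 22/34]
  7 → side 4  [load 28/34]
  24 → side 7 (new)  [load 24/34]
  8 → side 5  [load 24/34]
  6 → side 2  [load 34/34]
  32 → side 8 (new)  [load 32/34]
8 tape sides opened.

8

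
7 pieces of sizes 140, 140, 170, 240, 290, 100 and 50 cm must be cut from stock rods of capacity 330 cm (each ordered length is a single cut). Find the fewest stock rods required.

4

Total = 290 + 240 + 170 + 140 + 140 + 100 + 50 = 1130 cm.
Lower bound: ⌈1130/330⌉ = 4 stock rods.
A packing using 4 stock rods:
  stock rod 1: 290 = 290
  stock rod 2: 240 + 50 = 290
  stock rod 3: 170 + 140 = 310
  stock rod 4: 140 + 100 = 240
This matches the lower bound, so 4 is optimal.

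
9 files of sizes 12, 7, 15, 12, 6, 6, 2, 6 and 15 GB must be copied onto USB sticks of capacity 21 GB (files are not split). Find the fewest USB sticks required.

4

Total = 15 + 15 + 12 + 12 + 7 + 6 + 6 + 6 + 2 = 81 GB.
Lower bound: ⌈81/21⌉ = 4 USB sticks.
A packing using 4 USB sticks:
  USB stick 1: 15 + 6 = 21
  USB stick 2: 15 + 6 = 21
  USB stick 3: 12 + 7 + 2 = 21
  USB stick 4: 12 + 6 = 18
This matches the lower bound, so 4 is optimal.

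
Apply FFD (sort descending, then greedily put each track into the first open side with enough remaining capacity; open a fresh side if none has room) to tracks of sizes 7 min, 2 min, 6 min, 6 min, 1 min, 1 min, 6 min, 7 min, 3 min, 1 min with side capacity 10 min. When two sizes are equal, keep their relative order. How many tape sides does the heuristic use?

Sorted descending: 7, 7, 6, 6, 6, 3, 2, 1, 1, 1.
  7 → side 1 (new)  [load 7/10]
  7 → side 2 (new)  [load 7/10]
  6 → side 3 (new)  [load 6/10]
  6 → side 4 (new)  [load 6/10]
  6 → side 5 (new)  [load 6/10]
  3 → side 1  [load 10/10]
  2 → side 2  [load 9/10]
  1 → side 2  [load 10/10]
  1 → side 3  [load 7/10]
  1 → side 3  [load 8/10]
5 tape sides opened.

5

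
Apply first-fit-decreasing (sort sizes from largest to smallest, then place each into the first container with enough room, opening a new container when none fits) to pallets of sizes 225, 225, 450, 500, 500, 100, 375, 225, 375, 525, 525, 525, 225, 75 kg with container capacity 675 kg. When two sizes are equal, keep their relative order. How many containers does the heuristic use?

9

Sorted descending: 525, 525, 525, 500, 500, 450, 375, 375, 225, 225, 225, 225, 100, 75.
  525 → container 1 (new)  [load 525/675]
  525 → container 2 (new)  [load 525/675]
  525 → container 3 (new)  [load 525/675]
  500 → container 4 (new)  [load 500/675]
  500 → container 5 (new)  [load 500/675]
  450 → container 6 (new)  [load 450/675]
  375 → container 7 (new)  [load 375/675]
  375 → container 8 (new)  [load 375/675]
  225 → container 6  [load 675/675]
  225 → container 7  [load 600/675]
  225 → container 8  [load 600/675]
  225 → container 9 (new)  [load 225/675]
  100 → container 1  [load 625/675]
  75 → container 2  [load 600/675]
9 containers opened.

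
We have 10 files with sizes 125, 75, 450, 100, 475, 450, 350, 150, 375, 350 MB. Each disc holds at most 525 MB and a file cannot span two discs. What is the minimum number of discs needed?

Total = 475 + 450 + 450 + 375 + 350 + 350 + 150 + 125 + 100 + 75 = 2900 MB.
Lower bound: ⌈2900/525⌉ = 6 discs.
A packing using 6 discs:
  disc 1: 475 = 475
  disc 2: 450 + 75 = 525
  disc 3: 450 = 450
  disc 4: 375 + 150 = 525
  disc 5: 350 + 125 = 475
  disc 6: 350 + 100 = 450
This matches the lower bound, so 6 is optimal.

6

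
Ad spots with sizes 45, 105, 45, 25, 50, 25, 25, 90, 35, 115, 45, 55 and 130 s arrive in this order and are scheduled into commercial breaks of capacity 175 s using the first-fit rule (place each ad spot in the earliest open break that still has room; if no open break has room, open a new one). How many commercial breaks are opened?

  45 → break 1 (new)  [load 45/175]
  105 → break 1  [load 150/175]
  45 → break 2 (new)  [load 45/175]
  25 → break 1  [load 175/175]
  50 → break 2  [load 95/175]
  25 → break 2  [load 120/175]
  25 → break 2  [load 145/175]
  90 → break 3 (new)  [load 90/175]
  35 → break 3  [load 125/175]
  115 → break 4 (new)  [load 115/175]
  45 → break 3  [load 170/175]
  55 → break 4  [load 170/175]
  130 → break 5 (new)  [load 130/175]
5 commercial breaks opened.

5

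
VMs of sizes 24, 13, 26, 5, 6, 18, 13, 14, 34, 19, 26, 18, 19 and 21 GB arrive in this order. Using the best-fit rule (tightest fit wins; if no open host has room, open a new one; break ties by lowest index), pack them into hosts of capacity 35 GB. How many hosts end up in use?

10

  24 → host 1 (new)  [load 24/35]
  13 → host 2 (new)  [load 13/35]
  26 → host 3 (new)  [load 26/35]
  5 → host 3  [load 31/35]
  6 → host 1  [load 30/35]
  18 → host 2  [load 31/35]
  13 → host 4 (new)  [load 13/35]
  14 → host 4  [load 27/35]
  34 → host 5 (new)  [load 34/35]
  19 → host 6 (new)  [load 19/35]
  26 → host 7 (new)  [load 26/35]
  18 → host 8 (new)  [load 18/35]
  19 → host 9 (new)  [load 19/35]
  21 → host 10 (new)  [load 21/35]
10 hosts opened.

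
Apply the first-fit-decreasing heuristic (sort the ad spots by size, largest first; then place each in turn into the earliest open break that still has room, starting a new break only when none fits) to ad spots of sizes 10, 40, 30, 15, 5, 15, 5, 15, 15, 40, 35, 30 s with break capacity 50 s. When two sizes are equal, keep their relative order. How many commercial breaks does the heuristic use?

Sorted descending: 40, 40, 35, 30, 30, 15, 15, 15, 15, 10, 5, 5.
  40 → break 1 (new)  [load 40/50]
  40 → break 2 (new)  [load 40/50]
  35 → break 3 (new)  [load 35/50]
  30 → break 4 (new)  [load 30/50]
  30 → break 5 (new)  [load 30/50]
  15 → break 3  [load 50/50]
  15 → break 4  [load 45/50]
  15 → break 5  [load 45/50]
  15 → break 6 (new)  [load 15/50]
  10 → break 1  [load 50/50]
  5 → break 2  [load 45/50]
  5 → break 2  [load 50/50]
6 commercial breaks opened.

6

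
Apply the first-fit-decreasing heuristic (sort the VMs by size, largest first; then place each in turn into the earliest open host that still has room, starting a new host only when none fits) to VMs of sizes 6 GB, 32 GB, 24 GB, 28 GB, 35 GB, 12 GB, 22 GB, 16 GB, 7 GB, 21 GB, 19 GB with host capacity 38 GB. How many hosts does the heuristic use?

7

Sorted descending: 35, 32, 28, 24, 22, 21, 19, 16, 12, 7, 6.
  35 → host 1 (new)  [load 35/38]
  32 → host 2 (new)  [load 32/38]
  28 → host 3 (new)  [load 28/38]
  24 → host 4 (new)  [load 24/38]
  22 → host 5 (new)  [load 22/38]
  21 → host 6 (new)  [load 21/38]
  19 → host 7 (new)  [load 19/38]
  16 → host 5  [load 38/38]
  12 → host 4  [load 36/38]
  7 → host 3  [load 35/38]
  6 → host 2  [load 38/38]
7 hosts opened.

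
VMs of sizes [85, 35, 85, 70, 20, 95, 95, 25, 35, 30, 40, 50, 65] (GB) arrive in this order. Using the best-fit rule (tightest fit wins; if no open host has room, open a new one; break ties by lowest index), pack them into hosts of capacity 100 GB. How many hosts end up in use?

9

  85 → host 1 (new)  [load 85/100]
  35 → host 2 (new)  [load 35/100]
  85 → host 3 (new)  [load 85/100]
  70 → host 4 (new)  [load 70/100]
  20 → host 4  [load 90/100]
  95 → host 5 (new)  [load 95/100]
  95 → host 6 (new)  [load 95/100]
  25 → host 2  [load 60/100]
  35 → host 2  [load 95/100]
  30 → host 7 (new)  [load 30/100]
  40 → host 7  [load 70/100]
  50 → host 8 (new)  [load 50/100]
  65 → host 9 (new)  [load 65/100]
9 hosts opened.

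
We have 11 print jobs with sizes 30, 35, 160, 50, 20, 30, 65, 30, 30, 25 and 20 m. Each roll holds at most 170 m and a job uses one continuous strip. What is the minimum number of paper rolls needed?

3

Total = 160 + 65 + 50 + 35 + 30 + 30 + 30 + 30 + 25 + 20 + 20 = 495 m.
Lower bound: ⌈495/170⌉ = 3 paper rolls.
A packing using 3 paper rolls:
  roll 1: 160 = 160
  roll 2: 65 + 50 + 35 + 20 = 170
  roll 3: 30 + 30 + 30 + 30 + 25 + 20 = 165
This matches the lower bound, so 3 is optimal.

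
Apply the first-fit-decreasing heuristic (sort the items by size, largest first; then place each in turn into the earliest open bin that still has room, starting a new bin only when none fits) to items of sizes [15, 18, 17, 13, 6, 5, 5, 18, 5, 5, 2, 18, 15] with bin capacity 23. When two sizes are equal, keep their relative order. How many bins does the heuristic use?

Sorted descending: 18, 18, 18, 17, 15, 15, 13, 6, 5, 5, 5, 5, 2.
  18 → bin 1 (new)  [load 18/23]
  18 → bin 2 (new)  [load 18/23]
  18 → bin 3 (new)  [load 18/23]
  17 → bin 4 (new)  [load 17/23]
  15 → bin 5 (new)  [load 15/23]
  15 → bin 6 (new)  [load 15/23]
  13 → bin 7 (new)  [load 13/23]
  6 → bin 4  [load 23/23]
  5 → bin 1  [load 23/23]
  5 → bin 2  [load 23/23]
  5 → bin 3  [load 23/23]
  5 → bin 5  [load 20/23]
  2 → bin 5  [load 22/23]
7 bins opened.

7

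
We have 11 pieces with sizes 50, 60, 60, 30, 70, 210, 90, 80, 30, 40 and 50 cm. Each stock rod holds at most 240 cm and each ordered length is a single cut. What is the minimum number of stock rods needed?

Total = 210 + 90 + 80 + 70 + 60 + 60 + 50 + 50 + 40 + 30 + 30 = 770 cm.
Lower bound: ⌈770/240⌉ = 4 stock rods.
A packing using 4 stock rods:
  stock rod 1: 210 + 30 = 240
  stock rod 2: 90 + 80 + 70 = 240
  stock rod 3: 60 + 60 + 50 + 50 = 220
  stock rod 4: 40 + 30 = 70
This matches the lower bound, so 4 is optimal.

4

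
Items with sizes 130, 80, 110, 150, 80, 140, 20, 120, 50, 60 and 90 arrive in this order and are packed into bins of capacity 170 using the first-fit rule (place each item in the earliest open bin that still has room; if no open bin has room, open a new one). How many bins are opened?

  130 → bin 1 (new)  [load 130/170]
  80 → bin 2 (new)  [load 80/170]
  110 → bin 3 (new)  [load 110/170]
  150 → bin 4 (new)  [load 150/170]
  80 → bin 2  [load 160/170]
  140 → bin 5 (new)  [load 140/170]
  20 → bin 1  [load 150/170]
  120 → bin 6 (new)  [load 120/170]
  50 → bin 3  [load 160/170]
  60 → bin 7 (new)  [load 60/170]
  90 → bin 7  [load 150/170]
7 bins opened.

7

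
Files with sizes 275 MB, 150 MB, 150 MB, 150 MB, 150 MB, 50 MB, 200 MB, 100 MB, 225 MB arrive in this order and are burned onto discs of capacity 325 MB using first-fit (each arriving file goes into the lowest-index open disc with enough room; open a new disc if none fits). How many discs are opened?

5

  275 → disc 1 (new)  [load 275/325]
  150 → disc 2 (new)  [load 150/325]
  150 → disc 2  [load 300/325]
  150 → disc 3 (new)  [load 150/325]
  150 → disc 3  [load 300/325]
  50 → disc 1  [load 325/325]
  200 → disc 4 (new)  [load 200/325]
  100 → disc 4  [load 300/325]
  225 → disc 5 (new)  [load 225/325]
5 discs opened.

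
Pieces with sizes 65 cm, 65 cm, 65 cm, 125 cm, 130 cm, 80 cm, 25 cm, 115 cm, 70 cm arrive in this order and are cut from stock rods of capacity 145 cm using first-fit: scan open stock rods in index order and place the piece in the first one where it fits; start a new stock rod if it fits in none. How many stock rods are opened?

6

  65 → stock rod 1 (new)  [load 65/145]
  65 → stock rod 1  [load 130/145]
  65 → stock rod 2 (new)  [load 65/145]
  125 → stock rod 3 (new)  [load 125/145]
  130 → stock rod 4 (new)  [load 130/145]
  80 → stock rod 2  [load 145/145]
  25 → stock rod 5 (new)  [load 25/145]
  115 → stock rod 5  [load 140/145]
  70 → stock rod 6 (new)  [load 70/145]
6 stock rods opened.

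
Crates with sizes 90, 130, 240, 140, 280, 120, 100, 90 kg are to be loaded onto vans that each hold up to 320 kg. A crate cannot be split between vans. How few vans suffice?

5

Total = 280 + 240 + 140 + 130 + 120 + 100 + 90 + 90 = 1190 kg.
Lower bound: ⌈1190/320⌉ = 4 vans.
A packing using 5 vans:
  van 1: 280 = 280
  van 2: 240 = 240
  van 3: 140 + 130 = 270
  van 4: 120 + 100 + 90 = 310
  van 5: 90 = 90
No arrangement into 4 vans stays within capacity, so 5 is optimal.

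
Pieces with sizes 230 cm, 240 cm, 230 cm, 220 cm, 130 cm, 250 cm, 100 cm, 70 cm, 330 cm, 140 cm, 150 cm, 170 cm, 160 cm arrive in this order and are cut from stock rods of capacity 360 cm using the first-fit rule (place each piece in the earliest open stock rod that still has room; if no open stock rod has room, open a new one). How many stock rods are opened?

8

  230 → stock rod 1 (new)  [load 230/360]
  240 → stock rod 2 (new)  [load 240/360]
  230 → stock rod 3 (new)  [load 230/360]
  220 → stock rod 4 (new)  [load 220/360]
  130 → stock rod 1  [load 360/360]
  250 → stock rod 5 (new)  [load 250/360]
  100 → stock rod 2  [load 340/360]
  70 → stock rod 3  [load 300/360]
  330 → stock rod 6 (new)  [load 330/360]
  140 → stock rod 4  [load 360/360]
  150 → stock rod 7 (new)  [load 150/360]
  170 → stock rod 7  [load 320/360]
  160 → stock rod 8 (new)  [load 160/360]
8 stock rods opened.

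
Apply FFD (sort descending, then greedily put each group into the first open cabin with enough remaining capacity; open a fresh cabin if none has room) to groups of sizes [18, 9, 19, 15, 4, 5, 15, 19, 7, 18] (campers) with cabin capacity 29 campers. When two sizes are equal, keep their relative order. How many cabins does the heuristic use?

6

Sorted descending: 19, 19, 18, 18, 15, 15, 9, 7, 5, 4.
  19 → cabin 1 (new)  [load 19/29]
  19 → cabin 2 (new)  [load 19/29]
  18 → cabin 3 (new)  [load 18/29]
  18 → cabin 4 (new)  [load 18/29]
  15 → cabin 5 (new)  [load 15/29]
  15 → cabin 6 (new)  [load 15/29]
  9 → cabin 1  [load 28/29]
  7 → cabin 2  [load 26/29]
  5 → cabin 3  [load 23/29]
  4 → cabin 3  [load 27/29]
6 cabins opened.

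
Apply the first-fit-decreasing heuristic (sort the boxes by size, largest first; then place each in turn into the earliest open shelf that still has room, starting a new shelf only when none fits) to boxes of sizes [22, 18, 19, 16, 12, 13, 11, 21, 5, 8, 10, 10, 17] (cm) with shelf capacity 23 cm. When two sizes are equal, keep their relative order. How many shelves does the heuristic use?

Sorted descending: 22, 21, 19, 18, 17, 16, 13, 12, 11, 10, 10, 8, 5.
  22 → shelf 1 (new)  [load 22/23]
  21 → shelf 2 (new)  [load 21/23]
  19 → shelf 3 (new)  [load 19/23]
  18 → shelf 4 (new)  [load 18/23]
  17 → shelf 5 (new)  [load 17/23]
  16 → shelf 6 (new)  [load 16/23]
  13 → shelf 7 (new)  [load 13/23]
  12 → shelf 8 (new)  [load 12/23]
  11 → shelf 8  [load 23/23]
  10 → shelf 7  [load 23/23]
  10 → shelf 9 (new)  [load 10/23]
  8 → shelf 9  [load 18/23]
  5 → shelf 4  [load 23/23]
9 shelves opened.

9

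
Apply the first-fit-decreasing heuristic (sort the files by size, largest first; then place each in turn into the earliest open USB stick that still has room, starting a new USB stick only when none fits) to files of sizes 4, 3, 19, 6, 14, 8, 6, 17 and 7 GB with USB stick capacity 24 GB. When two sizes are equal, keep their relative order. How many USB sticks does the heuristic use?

4

Sorted descending: 19, 17, 14, 8, 7, 6, 6, 4, 3.
  19 → USB stick 1 (new)  [load 19/24]
  17 → USB stick 2 (new)  [load 17/24]
  14 → USB stick 3 (new)  [load 14/24]
  8 → USB stick 3  [load 22/24]
  7 → USB stick 2  [load 24/24]
  6 → USB stick 4 (new)  [load 6/24]
  6 → USB stick 4  [load 12/24]
  4 → USB stick 1  [load 23/24]
  3 → USB stick 4  [load 15/24]
4 USB sticks opened.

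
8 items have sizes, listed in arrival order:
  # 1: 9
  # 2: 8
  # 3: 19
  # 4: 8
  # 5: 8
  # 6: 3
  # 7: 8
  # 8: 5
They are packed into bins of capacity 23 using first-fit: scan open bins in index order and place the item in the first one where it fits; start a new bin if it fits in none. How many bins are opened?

  9 → bin 1 (new)  [load 9/23]
  8 → bin 1  [load 17/23]
  19 → bin 2 (new)  [load 19/23]
  8 → bin 3 (new)  [load 8/23]
  8 → bin 3  [load 16/23]
  3 → bin 1  [load 20/23]
  8 → bin 4 (new)  [load 8/23]
  5 → bin 3  [load 21/23]
4 bins opened.

4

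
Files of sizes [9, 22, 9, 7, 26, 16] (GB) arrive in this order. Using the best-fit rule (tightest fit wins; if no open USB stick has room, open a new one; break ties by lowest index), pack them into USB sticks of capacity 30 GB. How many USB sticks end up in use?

4

  9 → USB stick 1 (new)  [load 9/30]
  22 → USB stick 2 (new)  [load 22/30]
  9 → USB stick 1  [load 18/30]
  7 → USB stick 2  [load 29/30]
  26 → USB stick 3 (new)  [load 26/30]
  16 → USB stick 4 (new)  [load 16/30]
4 USB sticks opened.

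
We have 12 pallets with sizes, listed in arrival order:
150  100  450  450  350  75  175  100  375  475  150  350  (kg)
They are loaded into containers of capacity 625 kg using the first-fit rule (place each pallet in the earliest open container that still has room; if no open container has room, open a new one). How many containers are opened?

6

  150 → container 1 (new)  [load 150/625]
  100 → container 1  [load 250/625]
  450 → container 2 (new)  [load 450/625]
  450 → container 3 (new)  [load 450/625]
  350 → container 1  [load 600/625]
  75 → container 2  [load 525/625]
  175 → container 3  [load 625/625]
  100 → container 2  [load 625/625]
  375 → container 4 (new)  [load 375/625]
  475 → container 5 (new)  [load 475/625]
  150 → container 4  [load 525/625]
  350 → container 6 (new)  [load 350/625]
6 containers opened.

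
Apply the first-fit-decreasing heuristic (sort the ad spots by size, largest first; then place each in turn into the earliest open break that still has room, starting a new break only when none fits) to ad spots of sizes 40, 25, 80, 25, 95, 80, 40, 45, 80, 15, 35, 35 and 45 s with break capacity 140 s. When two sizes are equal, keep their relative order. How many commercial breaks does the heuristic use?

5

Sorted descending: 95, 80, 80, 80, 45, 45, 40, 40, 35, 35, 25, 25, 15.
  95 → break 1 (new)  [load 95/140]
  80 → break 2 (new)  [load 80/140]
  80 → break 3 (new)  [load 80/140]
  80 → break 4 (new)  [load 80/140]
  45 → break 1  [load 140/140]
  45 → break 2  [load 125/140]
  40 → break 3  [load 120/140]
  40 → break 4  [load 120/140]
  35 → break 5 (new)  [load 35/140]
  35 → break 5  [load 70/140]
  25 → break 5  [load 95/140]
  25 → break 5  [load 120/140]
  15 → break 2  [load 140/140]
5 commercial breaks opened.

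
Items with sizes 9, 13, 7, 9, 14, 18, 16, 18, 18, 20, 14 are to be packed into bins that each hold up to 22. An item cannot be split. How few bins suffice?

Total = 20 + 18 + 18 + 18 + 16 + 14 + 14 + 13 + 9 + 9 + 7 = 156.
Lower bound: ⌈156/22⌉ = 8 bins.
A packing using 9 bins:
  bin 1: 20 = 20
  bin 2: 18 = 18
  bin 3: 18 = 18
  bin 4: 18 = 18
  bin 5: 16 = 16
  bin 6: 14 + 7 = 21
  bin 7: 14 = 14
  bin 8: 13 + 9 = 22
  bin 9: 9 = 9
No arrangement into 8 bins stays within capacity, so 9 is optimal.

9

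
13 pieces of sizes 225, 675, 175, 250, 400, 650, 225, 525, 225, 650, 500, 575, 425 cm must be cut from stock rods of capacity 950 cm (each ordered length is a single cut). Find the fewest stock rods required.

7

Total = 675 + 650 + 650 + 575 + 525 + 500 + 425 + 400 + 250 + 225 + 225 + 225 + 175 = 5500 cm.
Lower bound: ⌈5500/950⌉ = 6 stock rods.
A packing using 7 stock rods:
  stock rod 1: 675 + 250 = 925
  stock rod 2: 650 + 225 = 875
  stock rod 3: 650 + 225 = 875
  stock rod 4: 575 + 225 = 800
  stock rod 5: 525 + 425 = 950
  stock rod 6: 500 + 400 = 900
  stock rod 7: 175 = 175
No arrangement into 6 stock rods stays within capacity, so 7 is optimal.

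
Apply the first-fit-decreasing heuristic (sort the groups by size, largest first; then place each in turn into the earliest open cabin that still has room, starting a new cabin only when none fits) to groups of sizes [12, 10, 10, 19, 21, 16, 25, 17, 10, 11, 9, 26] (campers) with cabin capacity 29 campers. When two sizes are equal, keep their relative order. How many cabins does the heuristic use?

7

Sorted descending: 26, 25, 21, 19, 17, 16, 12, 11, 10, 10, 10, 9.
  26 → cabin 1 (new)  [load 26/29]
  25 → cabin 2 (new)  [load 25/29]
  21 → cabin 3 (new)  [load 21/29]
  19 → cabin 4 (new)  [load 19/29]
  17 → cabin 5 (new)  [load 17/29]
  16 → cabin 6 (new)  [load 16/29]
  12 → cabin 5  [load 29/29]
  11 → cabin 6  [load 27/29]
  10 → cabin 4  [load 29/29]
  10 → cabin 7 (new)  [load 10/29]
  10 → cabin 7  [load 20/29]
  9 → cabin 7  [load 29/29]
7 cabins opened.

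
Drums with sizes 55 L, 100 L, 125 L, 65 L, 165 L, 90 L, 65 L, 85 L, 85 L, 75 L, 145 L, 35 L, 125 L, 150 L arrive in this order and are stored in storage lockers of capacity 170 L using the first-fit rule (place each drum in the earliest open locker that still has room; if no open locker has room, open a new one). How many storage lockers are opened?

  55 → locker 1 (new)  [load 55/170]
  100 → locker 1  [load 155/170]
  125 → locker 2 (new)  [load 125/170]
  65 → locker 3 (new)  [load 65/170]
  165 → locker 4 (new)  [load 165/170]
  90 → locker 3  [load 155/170]
  65 → locker 5 (new)  [load 65/170]
  85 → locker 5  [load 150/170]
  85 → locker 6 (new)  [load 85/170]
  75 → locker 6  [load 160/170]
  145 → locker 7 (new)  [load 145/170]
  35 → locker 2  [load 160/170]
  125 → locker 8 (new)  [load 125/170]
  150 → locker 9 (new)  [load 150/170]
9 storage lockers opened.

9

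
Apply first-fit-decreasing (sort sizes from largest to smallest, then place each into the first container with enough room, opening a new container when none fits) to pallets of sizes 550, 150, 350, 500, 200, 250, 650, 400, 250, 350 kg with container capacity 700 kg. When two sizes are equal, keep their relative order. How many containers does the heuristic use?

6

Sorted descending: 650, 550, 500, 400, 350, 350, 250, 250, 200, 150.
  650 → container 1 (new)  [load 650/700]
  550 → container 2 (new)  [load 550/700]
  500 → container 3 (new)  [load 500/700]
  400 → container 4 (new)  [load 400/700]
  350 → container 5 (new)  [load 350/700]
  350 → container 5  [load 700/700]
  250 → container 4  [load 650/700]
  250 → container 6 (new)  [load 250/700]
  200 → container 3  [load 700/700]
  150 → container 2  [load 700/700]
6 containers opened.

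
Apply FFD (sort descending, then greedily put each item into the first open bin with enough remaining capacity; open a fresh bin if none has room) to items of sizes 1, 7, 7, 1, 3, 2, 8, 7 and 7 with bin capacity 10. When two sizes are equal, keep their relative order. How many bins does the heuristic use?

Sorted descending: 8, 7, 7, 7, 7, 3, 2, 1, 1.
  8 → bin 1 (new)  [load 8/10]
  7 → bin 2 (new)  [load 7/10]
  7 → bin 3 (new)  [load 7/10]
  7 → bin 4 (new)  [load 7/10]
  7 → bin 5 (new)  [load 7/10]
  3 → bin 2  [load 10/10]
  2 → bin 1  [load 10/10]
  1 → bin 3  [load 8/10]
  1 → bin 3  [load 9/10]
5 bins opened.

5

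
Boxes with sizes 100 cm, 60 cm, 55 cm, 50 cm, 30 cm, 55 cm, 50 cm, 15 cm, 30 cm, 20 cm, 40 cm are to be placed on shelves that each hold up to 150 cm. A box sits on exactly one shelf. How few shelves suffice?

Total = 100 + 60 + 55 + 55 + 50 + 50 + 40 + 30 + 30 + 20 + 15 = 505 cm.
Lower bound: ⌈505/150⌉ = 4 shelves.
A packing using 4 shelves:
  shelf 1: 100 + 50 = 150
  shelf 2: 60 + 55 + 30 = 145
  shelf 3: 55 + 50 + 40 = 145
  shelf 4: 30 + 20 + 15 = 65
This matches the lower bound, so 4 is optimal.

4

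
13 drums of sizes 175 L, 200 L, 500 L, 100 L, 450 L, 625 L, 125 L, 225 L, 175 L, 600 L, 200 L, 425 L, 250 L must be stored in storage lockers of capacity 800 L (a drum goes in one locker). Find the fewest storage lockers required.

Total = 625 + 600 + 500 + 450 + 425 + 250 + 225 + 200 + 200 + 175 + 175 + 125 + 100 = 4050 L.
Lower bound: ⌈4050/800⌉ = 6 storage lockers.
A packing using 6 storage lockers:
  locker 1: 625 + 175 = 800
  locker 2: 600 + 200 = 800
  locker 3: 500 + 250 = 750
  locker 4: 450 + 225 + 125 = 800
  locker 5: 425 + 200 + 175 = 800
  locker 6: 100 = 100
This matches the lower bound, so 6 is optimal.

6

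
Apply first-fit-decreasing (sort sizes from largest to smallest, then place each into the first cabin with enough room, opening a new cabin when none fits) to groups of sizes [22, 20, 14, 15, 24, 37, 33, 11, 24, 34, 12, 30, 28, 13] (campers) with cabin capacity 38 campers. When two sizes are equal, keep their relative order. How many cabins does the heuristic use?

10

Sorted descending: 37, 34, 33, 30, 28, 24, 24, 22, 20, 15, 14, 13, 12, 11.
  37 → cabin 1 (new)  [load 37/38]
  34 → cabin 2 (new)  [load 34/38]
  33 → cabin 3 (new)  [load 33/38]
  30 → cabin 4 (new)  [load 30/38]
  28 → cabin 5 (new)  [load 28/38]
  24 → cabin 6 (new)  [load 24/38]
  24 → cabin 7 (new)  [load 24/38]
  22 → cabin 8 (new)  [load 22/38]
  20 → cabin 9 (new)  [load 20/38]
  15 → cabin 8  [load 37/38]
  14 → cabin 6  [load 38/38]
  13 → cabin 7  [load 37/38]
  12 → cabin 9  [load 32/38]
  11 → cabin 10 (new)  [load 11/38]
10 cabins opened.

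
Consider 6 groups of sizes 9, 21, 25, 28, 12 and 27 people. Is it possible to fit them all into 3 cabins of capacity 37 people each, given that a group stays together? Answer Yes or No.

Total = 122 people; ⌈122/37⌉ = 4.
At least 4 cabins are required, but only 3 are allowed.

No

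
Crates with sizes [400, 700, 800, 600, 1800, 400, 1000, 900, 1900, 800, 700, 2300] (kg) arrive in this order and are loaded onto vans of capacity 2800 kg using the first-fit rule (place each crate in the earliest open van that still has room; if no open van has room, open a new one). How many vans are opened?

  400 → van 1 (new)  [load 400/2800]
  700 → van 1  [load 1100/2800]
  800 → van 1  [load 1900/2800]
  600 → van 1  [load 2500/2800]
  1800 → van 2 (new)  [load 1800/2800]
  400 → van 2  [load 2200/2800]
  1000 → van 3 (new)  [load 1000/2800]
  900 → van 3  [load 1900/2800]
  1900 → van 4 (new)  [load 1900/2800]
  800 → van 3  [load 2700/2800]
  700 → van 4  [load 2600/2800]
  2300 → van 5 (new)  [load 2300/2800]
5 vans opened.

5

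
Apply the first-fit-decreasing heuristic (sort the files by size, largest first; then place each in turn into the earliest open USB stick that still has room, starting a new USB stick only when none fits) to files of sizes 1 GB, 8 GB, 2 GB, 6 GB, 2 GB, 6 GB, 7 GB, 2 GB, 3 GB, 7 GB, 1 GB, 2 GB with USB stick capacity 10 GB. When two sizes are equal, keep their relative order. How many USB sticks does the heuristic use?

Sorted descending: 8, 7, 7, 6, 6, 3, 2, 2, 2, 2, 1, 1.
  8 → USB stick 1 (new)  [load 8/10]
  7 → USB stick 2 (new)  [load 7/10]
  7 → USB stick 3 (new)  [load 7/10]
  6 → USB stick 4 (new)  [load 6/10]
  6 → USB stick 5 (new)  [load 6/10]
  3 → USB stick 2  [load 10/10]
  2 → USB stick 1  [load 10/10]
  2 → USB stick 3  [load 9/10]
  2 → USB stick 4  [load 8/10]
  2 → USB stick 4  [load 10/10]
  1 → USB stick 3  [load 10/10]
  1 → USB stick 5  [load 7/10]
5 USB sticks opened.

5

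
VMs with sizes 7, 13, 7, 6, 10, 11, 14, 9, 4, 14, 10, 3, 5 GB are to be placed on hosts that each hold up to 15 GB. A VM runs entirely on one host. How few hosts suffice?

8

Total = 14 + 14 + 13 + 11 + 10 + 10 + 9 + 7 + 7 + 6 + 5 + 4 + 3 = 113 GB.
Lower bound: ⌈113/15⌉ = 8 hosts.
A packing using 8 hosts:
  host 1: 14 = 14
  host 2: 14 = 14
  host 3: 13 = 13
  host 4: 11 + 4 = 15
  host 5: 10 + 5 = 15
  host 6: 10 + 3 = 13
  host 7: 9 + 6 = 15
  host 8: 7 + 7 = 14
This matches the lower bound, so 8 is optimal.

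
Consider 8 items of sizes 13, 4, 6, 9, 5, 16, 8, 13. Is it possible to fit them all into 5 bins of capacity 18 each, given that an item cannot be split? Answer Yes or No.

Yes

A valid assignment using 5 bins:
  bin 1: 16 = 16
  bin 2: 13 + 5 = 18
  bin 3: 13 + 4 = 17
  bin 4: 9 + 8 = 17
  bin 5: 6 = 6
Every load is within 18, so 5 bins suffice.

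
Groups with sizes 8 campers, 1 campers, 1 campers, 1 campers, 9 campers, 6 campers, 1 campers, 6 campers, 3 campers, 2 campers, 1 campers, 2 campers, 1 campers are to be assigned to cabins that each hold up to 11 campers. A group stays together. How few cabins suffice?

4

Total = 9 + 8 + 6 + 6 + 3 + 2 + 2 + 1 + 1 + 1 + 1 + 1 + 1 = 42 campers.
Lower bound: ⌈42/11⌉ = 4 cabins.
A packing using 4 cabins:
  cabin 1: 9 + 2 = 11
  cabin 2: 8 + 3 = 11
  cabin 3: 6 + 2 + 1 + 1 + 1 = 11
  cabin 4: 6 + 1 + 1 + 1 = 9
This matches the lower bound, so 4 is optimal.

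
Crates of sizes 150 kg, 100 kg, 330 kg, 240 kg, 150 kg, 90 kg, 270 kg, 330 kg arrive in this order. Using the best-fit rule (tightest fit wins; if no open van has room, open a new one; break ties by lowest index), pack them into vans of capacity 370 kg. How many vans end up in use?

6

  150 → van 1 (new)  [load 150/370]
  100 → van 1  [load 250/370]
  330 → van 2 (new)  [load 330/370]
  240 → van 3 (new)  [load 240/370]
  150 → van 4 (new)  [load 150/370]
  90 → van 1  [load 340/370]
  270 → van 5 (new)  [load 270/370]
  330 → van 6 (new)  [load 330/370]
6 vans opened.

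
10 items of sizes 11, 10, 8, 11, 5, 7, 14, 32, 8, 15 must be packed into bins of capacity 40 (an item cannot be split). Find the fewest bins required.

4

Total = 32 + 15 + 14 + 11 + 11 + 10 + 8 + 8 + 7 + 5 = 121.
Lower bound: ⌈121/40⌉ = 4 bins.
A packing using 4 bins:
  bin 1: 32 + 8 = 40
  bin 2: 15 + 14 + 11 = 40
  bin 3: 11 + 10 + 8 + 7 = 36
  bin 4: 5 = 5
This matches the lower bound, so 4 is optimal.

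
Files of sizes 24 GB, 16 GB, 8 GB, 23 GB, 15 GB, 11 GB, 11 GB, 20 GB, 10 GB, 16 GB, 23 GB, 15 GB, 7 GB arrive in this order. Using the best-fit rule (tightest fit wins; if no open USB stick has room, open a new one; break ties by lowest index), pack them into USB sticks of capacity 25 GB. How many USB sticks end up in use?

  24 → USB stick 1 (new)  [load 24/25]
  16 → USB stick 2 (new)  [load 16/25]
  8 → USB stick 2  [load 24/25]
  23 → USB stick 3 (new)  [load 23/25]
  15 → USB stick 4 (new)  [load 15/25]
  11 → USB stick 5 (new)  [load 11/25]
  11 → USB stick 5  [load 22/25]
  20 → USB stick 6 (new)  [load 20/25]
  10 → USB stick 4  [load 25/25]
  16 → USB stick 7 (new)  [load 16/25]
  23 → USB stick 8 (new)  [load 23/25]
  15 → USB stick 9 (new)  [load 15/25]
  7 → USB stick 7  [load 23/25]
9 USB sticks opened.

9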